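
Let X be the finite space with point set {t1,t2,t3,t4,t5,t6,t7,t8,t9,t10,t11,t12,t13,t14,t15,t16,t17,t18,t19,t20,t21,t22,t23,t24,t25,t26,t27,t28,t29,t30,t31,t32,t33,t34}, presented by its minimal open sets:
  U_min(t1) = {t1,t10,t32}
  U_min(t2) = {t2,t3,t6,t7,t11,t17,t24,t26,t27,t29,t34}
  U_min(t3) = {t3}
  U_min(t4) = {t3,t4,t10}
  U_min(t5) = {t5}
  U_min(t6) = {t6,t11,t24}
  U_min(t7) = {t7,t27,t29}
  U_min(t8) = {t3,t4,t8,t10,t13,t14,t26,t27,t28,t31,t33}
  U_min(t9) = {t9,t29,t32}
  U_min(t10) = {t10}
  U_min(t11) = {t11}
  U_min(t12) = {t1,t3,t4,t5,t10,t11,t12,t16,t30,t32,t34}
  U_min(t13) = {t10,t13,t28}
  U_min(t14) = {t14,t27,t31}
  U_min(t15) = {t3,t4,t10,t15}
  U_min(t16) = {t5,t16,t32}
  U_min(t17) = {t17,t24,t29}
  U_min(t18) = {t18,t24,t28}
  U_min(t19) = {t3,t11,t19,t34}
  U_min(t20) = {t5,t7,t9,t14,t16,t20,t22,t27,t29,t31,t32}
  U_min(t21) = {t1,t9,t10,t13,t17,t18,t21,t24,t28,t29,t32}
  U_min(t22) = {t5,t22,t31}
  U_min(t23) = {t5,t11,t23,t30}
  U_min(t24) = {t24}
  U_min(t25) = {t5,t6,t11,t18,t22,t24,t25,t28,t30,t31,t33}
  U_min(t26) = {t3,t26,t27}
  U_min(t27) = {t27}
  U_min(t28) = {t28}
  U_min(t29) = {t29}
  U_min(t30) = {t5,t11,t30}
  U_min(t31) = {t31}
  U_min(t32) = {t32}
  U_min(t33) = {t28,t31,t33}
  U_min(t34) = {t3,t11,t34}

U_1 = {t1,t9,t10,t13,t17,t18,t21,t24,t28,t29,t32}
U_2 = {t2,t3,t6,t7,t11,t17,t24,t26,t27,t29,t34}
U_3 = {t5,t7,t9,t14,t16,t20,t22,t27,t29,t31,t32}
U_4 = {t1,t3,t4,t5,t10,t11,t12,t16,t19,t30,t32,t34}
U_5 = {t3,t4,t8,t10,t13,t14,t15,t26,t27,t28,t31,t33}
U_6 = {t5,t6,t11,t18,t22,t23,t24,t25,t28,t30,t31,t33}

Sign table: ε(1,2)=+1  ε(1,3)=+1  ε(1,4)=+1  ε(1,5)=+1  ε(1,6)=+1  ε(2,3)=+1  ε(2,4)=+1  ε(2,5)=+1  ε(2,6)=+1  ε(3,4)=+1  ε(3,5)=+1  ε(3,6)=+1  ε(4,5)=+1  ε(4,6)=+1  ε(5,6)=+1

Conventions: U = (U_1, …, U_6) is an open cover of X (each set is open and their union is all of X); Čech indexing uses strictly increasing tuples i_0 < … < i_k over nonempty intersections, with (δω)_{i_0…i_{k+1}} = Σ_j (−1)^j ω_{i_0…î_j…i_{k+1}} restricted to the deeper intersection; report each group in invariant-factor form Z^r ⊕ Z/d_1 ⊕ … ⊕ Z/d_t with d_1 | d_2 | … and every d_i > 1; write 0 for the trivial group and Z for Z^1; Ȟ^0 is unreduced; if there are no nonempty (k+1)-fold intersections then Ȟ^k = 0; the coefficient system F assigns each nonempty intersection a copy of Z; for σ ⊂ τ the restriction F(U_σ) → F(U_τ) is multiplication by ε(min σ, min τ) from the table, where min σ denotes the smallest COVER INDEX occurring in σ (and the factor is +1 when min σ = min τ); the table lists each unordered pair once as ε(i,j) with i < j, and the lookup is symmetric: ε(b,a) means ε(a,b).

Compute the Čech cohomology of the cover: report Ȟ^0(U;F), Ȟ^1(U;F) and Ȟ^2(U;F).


Ȟ^0 ≅ Z, Ȟ^1 ≅ 0, Ȟ^2 ≅ Z/2

nerve simplices:
  U12={t17,t24,t29} U13={t9,t29,t32} U14={t1,t10,t32} U15={t10,t13,t28} U16={t18,t24,t28} U23={t7,t27,t29} U24={t3,t11,t34} U25={t3,t26,t27} U26={t6,t11,t24} U34={t5,t16,t32} U35={t14,t27,t31} U36={t5,t22,t31} U45={t3,t4,t10} U46={t5,t11,t30} U56={t28,t31,t33}
  U123={t29} U126={t24} U134={t32} U145={t10} U156={t28} U235={t27} U245={t3} U246={t11} U346={t5} U356={t31}
C dims 6,15,10; δ0: rk 5, SNF 1^5; δ1: rk 10, SNF 1^9·2
degree 0: 6−5−0 = 1 → Ȟ^0 ≅ Z
degree 1: 15−10−5 = 0 → Ȟ^1 ≅ 0
degree 2: 10−0−10 = 0 plus torsion [2] → Ȟ^2 ≅ Z/2


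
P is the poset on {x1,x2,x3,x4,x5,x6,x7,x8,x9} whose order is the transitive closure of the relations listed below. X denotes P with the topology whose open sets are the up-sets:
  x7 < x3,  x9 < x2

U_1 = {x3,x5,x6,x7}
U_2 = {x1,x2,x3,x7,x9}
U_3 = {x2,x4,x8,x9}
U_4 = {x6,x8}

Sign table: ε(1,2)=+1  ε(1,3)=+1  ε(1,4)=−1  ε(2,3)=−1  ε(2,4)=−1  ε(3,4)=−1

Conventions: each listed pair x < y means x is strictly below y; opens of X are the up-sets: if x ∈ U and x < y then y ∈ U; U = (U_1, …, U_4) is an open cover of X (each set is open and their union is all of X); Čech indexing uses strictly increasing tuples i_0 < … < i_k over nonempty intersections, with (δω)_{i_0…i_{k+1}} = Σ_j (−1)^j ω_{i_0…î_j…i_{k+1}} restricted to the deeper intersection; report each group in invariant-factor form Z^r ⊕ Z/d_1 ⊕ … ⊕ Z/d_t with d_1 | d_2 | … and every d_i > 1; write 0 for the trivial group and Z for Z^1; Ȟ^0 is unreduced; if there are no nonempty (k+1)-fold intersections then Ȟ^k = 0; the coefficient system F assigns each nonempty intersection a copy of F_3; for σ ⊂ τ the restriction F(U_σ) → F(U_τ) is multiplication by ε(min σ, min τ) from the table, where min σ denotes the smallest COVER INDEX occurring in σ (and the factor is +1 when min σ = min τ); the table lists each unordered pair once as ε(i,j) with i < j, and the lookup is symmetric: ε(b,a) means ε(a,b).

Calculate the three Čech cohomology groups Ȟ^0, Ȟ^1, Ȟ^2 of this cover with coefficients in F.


nerve simplices:
  U12={x3,x7} U14={x6} U23={x2,x9} U34={x8}
C dims 4,4; δ0: rk_F3 4
degree 0: 4−4−0 = 0 → Ȟ^0 ≅ 0
degree 1: 4−0−4 = 0 → Ȟ^1 ≅ 0
degree 2: 0−0−0 = 0 → Ȟ^2 ≅ 0

Ȟ^0 = 0, Ȟ^1 = 0 and Ȟ^2 = 0


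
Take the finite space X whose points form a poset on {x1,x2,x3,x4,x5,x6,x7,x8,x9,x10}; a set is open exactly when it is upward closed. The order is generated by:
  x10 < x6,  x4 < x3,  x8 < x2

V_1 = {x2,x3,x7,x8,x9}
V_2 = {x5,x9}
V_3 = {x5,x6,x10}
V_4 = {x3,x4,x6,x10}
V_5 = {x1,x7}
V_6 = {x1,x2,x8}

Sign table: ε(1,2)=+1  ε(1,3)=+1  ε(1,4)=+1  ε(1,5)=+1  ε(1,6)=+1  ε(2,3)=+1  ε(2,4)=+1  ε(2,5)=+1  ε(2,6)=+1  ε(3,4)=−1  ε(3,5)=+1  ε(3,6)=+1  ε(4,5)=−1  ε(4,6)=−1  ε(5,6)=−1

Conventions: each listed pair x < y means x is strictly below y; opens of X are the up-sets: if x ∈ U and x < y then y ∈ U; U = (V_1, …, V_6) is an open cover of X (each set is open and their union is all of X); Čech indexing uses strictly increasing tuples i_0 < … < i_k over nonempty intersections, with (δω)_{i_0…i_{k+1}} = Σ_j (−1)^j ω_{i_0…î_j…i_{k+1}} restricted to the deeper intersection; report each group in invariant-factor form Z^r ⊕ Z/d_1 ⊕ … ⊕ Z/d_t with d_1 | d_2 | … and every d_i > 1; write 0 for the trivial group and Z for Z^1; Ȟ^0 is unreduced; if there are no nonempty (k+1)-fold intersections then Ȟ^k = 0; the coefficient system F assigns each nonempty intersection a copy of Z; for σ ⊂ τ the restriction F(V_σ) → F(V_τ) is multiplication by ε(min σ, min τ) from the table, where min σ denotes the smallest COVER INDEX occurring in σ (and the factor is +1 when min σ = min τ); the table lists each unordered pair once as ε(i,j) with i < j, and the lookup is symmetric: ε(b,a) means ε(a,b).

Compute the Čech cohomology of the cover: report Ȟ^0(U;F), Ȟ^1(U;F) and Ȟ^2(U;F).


nonempty overlaps:
  V12={x9} V14={x3} V15={x7} V16={x2,x8} V23={x5} V34={x6,x10} V56={x1}
C dims 6,7; δ0: rk 6, SNF 1^5·2
degree 0: 6−6−0 = 0 → Ȟ^0 ≅ 0
degree 1: 7−0−6 = 1 plus torsion [2] → Ȟ^1 ≅ Z ⊕ Z/2
degree 2: 0−0−0 = 0 → Ȟ^2 ≅ 0

Ȟ^0 ≅ 0, Ȟ^1 ≅ Z ⊕ Z/2, Ȟ^2 ≅ 0


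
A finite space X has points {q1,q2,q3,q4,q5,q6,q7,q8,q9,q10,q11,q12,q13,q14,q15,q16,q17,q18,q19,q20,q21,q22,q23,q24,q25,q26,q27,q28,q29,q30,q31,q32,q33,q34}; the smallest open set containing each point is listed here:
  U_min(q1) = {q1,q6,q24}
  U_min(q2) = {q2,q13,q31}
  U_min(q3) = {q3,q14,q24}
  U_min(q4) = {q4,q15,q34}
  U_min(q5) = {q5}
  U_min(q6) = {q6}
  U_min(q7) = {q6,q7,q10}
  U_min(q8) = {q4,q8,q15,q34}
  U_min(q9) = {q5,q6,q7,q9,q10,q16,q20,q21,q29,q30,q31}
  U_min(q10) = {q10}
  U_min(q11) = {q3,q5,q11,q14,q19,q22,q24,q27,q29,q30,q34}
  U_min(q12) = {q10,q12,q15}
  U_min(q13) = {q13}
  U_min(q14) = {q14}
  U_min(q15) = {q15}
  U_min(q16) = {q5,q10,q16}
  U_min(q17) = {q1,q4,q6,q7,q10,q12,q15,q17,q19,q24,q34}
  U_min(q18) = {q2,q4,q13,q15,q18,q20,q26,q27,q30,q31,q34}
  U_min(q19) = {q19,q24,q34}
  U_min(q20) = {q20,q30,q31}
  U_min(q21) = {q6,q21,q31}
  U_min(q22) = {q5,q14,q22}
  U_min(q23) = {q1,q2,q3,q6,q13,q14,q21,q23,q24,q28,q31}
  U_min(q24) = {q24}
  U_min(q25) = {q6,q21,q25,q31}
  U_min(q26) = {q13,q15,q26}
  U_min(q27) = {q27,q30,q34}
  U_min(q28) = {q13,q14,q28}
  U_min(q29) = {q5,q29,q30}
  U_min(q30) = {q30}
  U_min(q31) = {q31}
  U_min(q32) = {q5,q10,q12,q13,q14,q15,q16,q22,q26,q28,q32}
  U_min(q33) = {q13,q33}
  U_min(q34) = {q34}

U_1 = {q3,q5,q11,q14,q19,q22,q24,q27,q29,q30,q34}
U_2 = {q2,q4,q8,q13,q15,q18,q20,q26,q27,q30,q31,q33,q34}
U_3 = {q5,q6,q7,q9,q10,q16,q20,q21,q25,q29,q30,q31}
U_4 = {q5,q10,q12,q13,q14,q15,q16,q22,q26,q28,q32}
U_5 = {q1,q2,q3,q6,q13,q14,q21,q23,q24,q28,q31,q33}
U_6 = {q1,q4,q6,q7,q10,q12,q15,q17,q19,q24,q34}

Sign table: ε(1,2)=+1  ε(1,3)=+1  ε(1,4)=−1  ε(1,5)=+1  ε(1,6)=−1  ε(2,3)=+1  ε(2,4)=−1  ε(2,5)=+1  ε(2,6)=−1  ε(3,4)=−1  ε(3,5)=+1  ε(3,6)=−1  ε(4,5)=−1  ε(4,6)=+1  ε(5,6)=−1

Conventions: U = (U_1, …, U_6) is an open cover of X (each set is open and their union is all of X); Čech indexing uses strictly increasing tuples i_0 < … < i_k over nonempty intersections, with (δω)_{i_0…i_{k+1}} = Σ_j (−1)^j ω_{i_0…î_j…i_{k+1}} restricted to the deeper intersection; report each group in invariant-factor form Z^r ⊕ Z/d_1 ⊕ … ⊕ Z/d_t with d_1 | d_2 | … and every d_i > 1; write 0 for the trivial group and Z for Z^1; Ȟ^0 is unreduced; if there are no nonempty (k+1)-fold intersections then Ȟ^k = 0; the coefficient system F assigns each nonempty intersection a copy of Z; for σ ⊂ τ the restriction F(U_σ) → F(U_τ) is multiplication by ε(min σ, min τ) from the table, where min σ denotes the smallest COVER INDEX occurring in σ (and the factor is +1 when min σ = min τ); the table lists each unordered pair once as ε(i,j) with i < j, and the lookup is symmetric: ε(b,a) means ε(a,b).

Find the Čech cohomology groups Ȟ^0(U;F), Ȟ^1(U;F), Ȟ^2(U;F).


Ȟ^0(U;F) ≅ Z, Ȟ^1(U;F) ≅ 0 and Ȟ^2(U;F) ≅ Z/2

nonempty overlaps:
  U12={q27,q30,q34} U13={q5,q29,q30} U14={q5,q14,q22} U15={q3,q14,q24} U16={q19,q24,q34} U23={q20,q30,q31} U24={q13,q15,q26} U25={q2,q13,q31,q33} U26={q4,q15,q34} U34={q5,q10,q16} U35={q6,q21,q31} U36={q6,q7,q10} U45={q13,q14,q28} U46={q10,q12,q15} U56={q1,q6,q24}
  U123={q30} U126={q34} U134={q5} U145={q14} U156={q24} U235={q31} U245={q13} U246={q15} U346={q10} U356={q6}
C dims 6,15,10; δ0: rk 5, SNF 1^5; δ1: rk 10, SNF 1^9·2
degree 0: 6−5−0 = 1 → Ȟ^0 ≅ Z
degree 1: 15−10−5 = 0 → Ȟ^1 ≅ 0
degree 2: 10−0−10 = 0 plus torsion [2] → Ȟ^2 ≅ Z/2


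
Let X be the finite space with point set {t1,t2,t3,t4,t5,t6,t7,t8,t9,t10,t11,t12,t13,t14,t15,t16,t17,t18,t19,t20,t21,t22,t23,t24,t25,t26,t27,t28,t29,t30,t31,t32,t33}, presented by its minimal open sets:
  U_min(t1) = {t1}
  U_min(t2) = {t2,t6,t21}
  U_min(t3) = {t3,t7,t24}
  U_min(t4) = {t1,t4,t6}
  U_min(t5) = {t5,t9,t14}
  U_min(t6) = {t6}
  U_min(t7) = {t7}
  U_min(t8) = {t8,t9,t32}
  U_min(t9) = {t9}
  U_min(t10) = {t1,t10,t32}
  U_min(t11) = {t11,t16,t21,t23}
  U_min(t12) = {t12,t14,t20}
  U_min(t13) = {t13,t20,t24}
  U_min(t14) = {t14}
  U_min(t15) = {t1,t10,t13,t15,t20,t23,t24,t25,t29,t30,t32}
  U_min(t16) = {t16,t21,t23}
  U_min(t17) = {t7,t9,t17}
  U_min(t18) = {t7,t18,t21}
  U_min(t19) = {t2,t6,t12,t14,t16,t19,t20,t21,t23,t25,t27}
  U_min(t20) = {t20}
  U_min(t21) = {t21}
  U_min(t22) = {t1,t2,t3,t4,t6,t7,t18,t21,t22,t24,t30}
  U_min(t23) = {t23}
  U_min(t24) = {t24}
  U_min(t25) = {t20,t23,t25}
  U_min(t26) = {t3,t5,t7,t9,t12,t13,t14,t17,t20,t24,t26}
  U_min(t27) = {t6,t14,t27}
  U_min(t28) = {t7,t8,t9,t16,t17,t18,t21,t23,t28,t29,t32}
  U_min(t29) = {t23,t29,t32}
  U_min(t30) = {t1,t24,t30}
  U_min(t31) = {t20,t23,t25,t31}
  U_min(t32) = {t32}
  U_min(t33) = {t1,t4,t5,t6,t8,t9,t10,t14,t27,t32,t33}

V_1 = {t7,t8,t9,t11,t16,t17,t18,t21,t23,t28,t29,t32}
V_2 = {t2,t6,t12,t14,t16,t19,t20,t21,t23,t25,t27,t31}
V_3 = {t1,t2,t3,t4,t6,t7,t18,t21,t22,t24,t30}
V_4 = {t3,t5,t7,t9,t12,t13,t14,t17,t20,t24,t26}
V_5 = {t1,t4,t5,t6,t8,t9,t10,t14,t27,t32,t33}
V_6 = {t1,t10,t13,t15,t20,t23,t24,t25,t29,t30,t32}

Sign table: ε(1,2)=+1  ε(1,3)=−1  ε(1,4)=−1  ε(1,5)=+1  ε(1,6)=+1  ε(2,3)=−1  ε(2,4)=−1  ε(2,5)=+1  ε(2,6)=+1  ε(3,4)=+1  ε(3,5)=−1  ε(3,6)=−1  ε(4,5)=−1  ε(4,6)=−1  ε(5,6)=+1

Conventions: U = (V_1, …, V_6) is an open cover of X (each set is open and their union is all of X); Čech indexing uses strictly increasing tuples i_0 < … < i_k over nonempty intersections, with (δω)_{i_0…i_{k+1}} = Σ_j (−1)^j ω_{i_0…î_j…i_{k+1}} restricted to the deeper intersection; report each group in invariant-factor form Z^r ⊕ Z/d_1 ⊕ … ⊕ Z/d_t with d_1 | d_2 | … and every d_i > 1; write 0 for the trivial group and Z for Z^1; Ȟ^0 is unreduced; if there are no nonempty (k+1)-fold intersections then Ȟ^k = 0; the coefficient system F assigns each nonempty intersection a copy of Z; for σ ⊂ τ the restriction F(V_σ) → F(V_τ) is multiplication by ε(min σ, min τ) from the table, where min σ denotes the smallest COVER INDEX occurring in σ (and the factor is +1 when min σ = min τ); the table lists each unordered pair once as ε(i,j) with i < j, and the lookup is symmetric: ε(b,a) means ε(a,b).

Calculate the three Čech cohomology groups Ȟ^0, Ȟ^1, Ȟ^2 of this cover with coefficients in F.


Ȟ^0 = Z; Ȟ^1 = 0; Ȟ^2 = Z/2

intersection data:
  V12={t16,t21,t23} V13={t7,t18,t21} V14={t7,t9,t17} V15={t8,t9,t32} V16={t23,t29,t32} V23={t2,t6,t21} V24={t12,t14,t20} V25={t6,t14,t27} V26={t20,t23,t25} V34={t3,t7,t24} V35={t1,t4,t6} V36={t1,t24,t30} V45={t5,t9,t14} V46={t13,t20,t24} V56={t1,t10,t32}
  V123={t21} V126={t23} V134={t7} V145={t9} V156={t32} V235={t6} V245={t14} V246={t20} V346={t24} V356={t1}
C dims 6,15,10; δ0: rk 5, SNF 1^5; δ1: rk 10, SNF 1^9·2
Ȟ^0 = (6 − 5) − 0 = 1, so Ȟ^0 ≅ Z
Ȟ^1 = (15 − 10) − 5 = 0, so Ȟ^1 ≅ 0
Ȟ^2 = (10 − 0) − 10 = 0 plus torsion [2], so Ȟ^2 ≅ Z/2


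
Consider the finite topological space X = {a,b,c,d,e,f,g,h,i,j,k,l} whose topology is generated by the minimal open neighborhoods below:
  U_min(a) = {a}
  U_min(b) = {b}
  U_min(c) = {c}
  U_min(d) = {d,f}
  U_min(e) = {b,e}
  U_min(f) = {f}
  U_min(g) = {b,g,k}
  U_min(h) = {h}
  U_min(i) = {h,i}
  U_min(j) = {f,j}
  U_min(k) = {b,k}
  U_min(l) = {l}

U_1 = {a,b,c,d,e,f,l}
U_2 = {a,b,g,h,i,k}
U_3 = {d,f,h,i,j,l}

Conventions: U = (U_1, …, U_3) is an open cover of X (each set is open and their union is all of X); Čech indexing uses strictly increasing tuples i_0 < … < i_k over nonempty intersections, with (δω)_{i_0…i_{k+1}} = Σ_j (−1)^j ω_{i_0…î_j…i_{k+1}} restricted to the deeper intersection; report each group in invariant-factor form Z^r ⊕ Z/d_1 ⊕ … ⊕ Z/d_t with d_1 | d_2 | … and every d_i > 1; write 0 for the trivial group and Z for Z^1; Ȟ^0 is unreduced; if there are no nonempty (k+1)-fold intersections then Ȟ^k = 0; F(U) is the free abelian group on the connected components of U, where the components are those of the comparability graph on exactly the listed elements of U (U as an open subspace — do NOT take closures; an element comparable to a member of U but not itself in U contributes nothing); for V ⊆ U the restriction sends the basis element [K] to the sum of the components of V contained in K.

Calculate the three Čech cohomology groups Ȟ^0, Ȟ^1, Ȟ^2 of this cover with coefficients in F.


Ȟ^0 = Z^6, Ȟ^1 = 0, Ȟ^2 = 0

nonempty intersections:
  U12={a,b} U13={d,f,l} U23={h,i}
components per intersection:
  U1: {a} {b,e} {c} {d,f} {l}
  U2: {a} {b,g,k} {h,i}
  U3: {d,f,j} {h,i} {l}
  U12: {a} {b}
  U13: {d,f} {l}
  U23: {h,i}
C dims 11,5; δ0: rk 5, SNF 1^5
Ȟ^0: (11−5)−0=6 ⇒ Z^6
Ȟ^1: (5−0)−5=0 ⇒ 0
Ȟ^2: (0−0)−0=0 ⇒ 0


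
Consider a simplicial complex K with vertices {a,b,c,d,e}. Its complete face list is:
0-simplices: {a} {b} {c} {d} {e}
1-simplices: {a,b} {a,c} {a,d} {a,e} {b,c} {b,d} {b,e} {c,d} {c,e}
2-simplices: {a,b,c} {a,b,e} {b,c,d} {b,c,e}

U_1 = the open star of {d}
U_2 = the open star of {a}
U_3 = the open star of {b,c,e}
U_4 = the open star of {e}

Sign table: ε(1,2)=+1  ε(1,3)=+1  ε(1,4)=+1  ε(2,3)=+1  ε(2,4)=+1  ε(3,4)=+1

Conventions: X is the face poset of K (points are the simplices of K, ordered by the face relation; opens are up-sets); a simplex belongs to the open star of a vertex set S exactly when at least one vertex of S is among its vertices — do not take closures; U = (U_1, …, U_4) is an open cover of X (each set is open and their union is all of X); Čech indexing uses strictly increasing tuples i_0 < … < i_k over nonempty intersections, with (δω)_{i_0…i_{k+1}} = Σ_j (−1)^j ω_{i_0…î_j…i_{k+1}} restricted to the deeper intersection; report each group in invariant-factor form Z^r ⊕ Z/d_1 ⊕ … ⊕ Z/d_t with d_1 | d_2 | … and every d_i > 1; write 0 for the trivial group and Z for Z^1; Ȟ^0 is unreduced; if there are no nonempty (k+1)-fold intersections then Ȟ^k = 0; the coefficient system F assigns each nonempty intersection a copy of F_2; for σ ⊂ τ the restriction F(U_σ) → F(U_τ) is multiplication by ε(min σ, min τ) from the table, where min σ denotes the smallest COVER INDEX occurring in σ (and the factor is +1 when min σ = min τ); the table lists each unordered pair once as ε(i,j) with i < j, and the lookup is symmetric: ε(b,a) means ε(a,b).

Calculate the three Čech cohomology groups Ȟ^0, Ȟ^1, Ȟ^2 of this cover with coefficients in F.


nonempty overlaps:
  U1={{d},{a,d},{b,d},{c,d},{b,c,d}} U2={{a},{a,b},{a,c},{a,d},{a,e},{a,b,c},{a,b,e}} U3={{b},{c},{e},{a,b},{a,c},{a,e},{b,c},{b,d},{b,e},{c,d},{c,e},{a,b,c},{a,b,e},{b,c,d},{b,c,e}} U4={{e},{a,e},{b,e},{c,e},{a,b,e},{b,c,e}}
  U12={{a,d}} U13={{b,d},{c,d},{b,c,d}} U23={{a,b},{a,c},{a,e},{a,b,c},{a,b,e}} U24={{a,e},{a,b,e}} U34={{e},{a,e},{b,e},{c,e},{a,b,e},{b,c,e}}
  U234={{a,e},{a,b,e}}
C dims 4,5,1; δ0: rk_F2 3; δ1: rk_F2 1
degree 0: 4−3−0 = 1 → Ȟ^0 ≅ Z/2
degree 1: 5−1−3 = 1 → Ȟ^1 ≅ Z/2
degree 2: 1−0−1 = 0 → Ȟ^2 ≅ 0

Ȟ^0 ≅ Z/2,  Ȟ^1 ≅ Z/2,  Ȟ^2 ≅ 0


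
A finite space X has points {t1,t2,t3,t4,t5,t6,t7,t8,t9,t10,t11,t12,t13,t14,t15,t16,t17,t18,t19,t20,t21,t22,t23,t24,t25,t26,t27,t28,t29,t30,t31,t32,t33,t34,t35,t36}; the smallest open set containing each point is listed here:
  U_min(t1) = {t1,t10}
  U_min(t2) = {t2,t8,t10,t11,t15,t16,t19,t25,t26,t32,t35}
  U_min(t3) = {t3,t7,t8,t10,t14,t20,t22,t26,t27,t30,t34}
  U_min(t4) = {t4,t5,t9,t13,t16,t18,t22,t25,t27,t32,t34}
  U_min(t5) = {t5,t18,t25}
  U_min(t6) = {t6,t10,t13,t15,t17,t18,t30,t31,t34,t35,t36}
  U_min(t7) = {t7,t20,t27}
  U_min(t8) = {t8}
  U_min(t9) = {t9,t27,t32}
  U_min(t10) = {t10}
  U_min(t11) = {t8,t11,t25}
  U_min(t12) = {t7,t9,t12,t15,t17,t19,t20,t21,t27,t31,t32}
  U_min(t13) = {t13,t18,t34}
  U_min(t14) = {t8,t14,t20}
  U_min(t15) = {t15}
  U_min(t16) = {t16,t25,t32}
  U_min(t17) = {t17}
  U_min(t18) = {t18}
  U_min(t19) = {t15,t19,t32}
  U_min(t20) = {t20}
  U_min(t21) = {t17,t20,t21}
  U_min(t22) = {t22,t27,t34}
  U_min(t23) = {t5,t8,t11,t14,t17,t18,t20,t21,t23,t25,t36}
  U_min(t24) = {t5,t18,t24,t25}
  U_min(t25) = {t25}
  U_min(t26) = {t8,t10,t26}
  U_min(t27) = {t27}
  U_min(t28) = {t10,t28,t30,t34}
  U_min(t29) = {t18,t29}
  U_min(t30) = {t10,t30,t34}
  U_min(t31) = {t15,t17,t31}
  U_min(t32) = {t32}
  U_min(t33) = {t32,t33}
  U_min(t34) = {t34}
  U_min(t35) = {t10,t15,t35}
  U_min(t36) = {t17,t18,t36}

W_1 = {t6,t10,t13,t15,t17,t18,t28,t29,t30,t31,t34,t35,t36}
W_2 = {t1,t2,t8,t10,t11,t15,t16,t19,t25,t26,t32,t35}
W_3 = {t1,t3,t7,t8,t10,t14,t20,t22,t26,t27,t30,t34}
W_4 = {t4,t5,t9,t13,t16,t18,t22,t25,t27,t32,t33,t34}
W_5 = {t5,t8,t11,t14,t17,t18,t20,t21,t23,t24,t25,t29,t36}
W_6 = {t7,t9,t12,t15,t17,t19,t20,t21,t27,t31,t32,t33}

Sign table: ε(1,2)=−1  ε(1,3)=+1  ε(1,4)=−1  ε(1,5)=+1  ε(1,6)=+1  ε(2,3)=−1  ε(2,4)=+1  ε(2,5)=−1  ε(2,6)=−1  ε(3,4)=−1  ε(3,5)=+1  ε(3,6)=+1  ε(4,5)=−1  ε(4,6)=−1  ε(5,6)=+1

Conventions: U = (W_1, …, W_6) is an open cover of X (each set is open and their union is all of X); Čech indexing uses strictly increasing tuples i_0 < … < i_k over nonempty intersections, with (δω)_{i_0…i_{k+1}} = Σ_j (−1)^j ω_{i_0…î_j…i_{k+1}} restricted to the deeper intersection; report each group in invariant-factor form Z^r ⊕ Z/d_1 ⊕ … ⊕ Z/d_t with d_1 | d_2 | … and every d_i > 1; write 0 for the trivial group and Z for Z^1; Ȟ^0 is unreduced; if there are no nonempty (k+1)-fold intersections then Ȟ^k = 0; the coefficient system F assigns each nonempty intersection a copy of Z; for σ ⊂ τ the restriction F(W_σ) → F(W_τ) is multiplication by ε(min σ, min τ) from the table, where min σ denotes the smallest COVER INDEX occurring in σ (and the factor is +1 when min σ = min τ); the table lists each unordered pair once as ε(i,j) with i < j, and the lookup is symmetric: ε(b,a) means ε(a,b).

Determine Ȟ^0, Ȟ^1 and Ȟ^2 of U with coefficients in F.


nonempty intersections:
  W12={t10,t15,t35} W13={t10,t30,t34} W14={t13,t18,t34} W15={t17,t18,t29,t36} W16={t15,t17,t31} W23={t1,t8,t10,t26} W24={t16,t25,t32} W25={t8,t11,t25} W26={t15,t19,t32} W34={t22,t27,t34} W35={t8,t14,t20} W36={t7,t20,t27} W45={t5,t18,t25} W46={t9,t27,t32,t33} W56={t17,t20,t21}
  W123={t10} W126={t15} W134={t34} W145={t18} W156={t17} W235={t8} W245={t25} W246={t32} W346={t27} W356={t20}
C dims 6,15,10; δ0: rk 5, SNF 1^5; δ1: rk 10, SNF 1^9·2
Ȟ^0: (6−5)−0=1 ⇒ Z
Ȟ^1: (15−10)−5=0 ⇒ 0
Ȟ^2: (10−0)−10=0 plus torsion [2] ⇒ Z/2

Ȟ^0 = Z; Ȟ^1 = 0; Ȟ^2 = Z/2


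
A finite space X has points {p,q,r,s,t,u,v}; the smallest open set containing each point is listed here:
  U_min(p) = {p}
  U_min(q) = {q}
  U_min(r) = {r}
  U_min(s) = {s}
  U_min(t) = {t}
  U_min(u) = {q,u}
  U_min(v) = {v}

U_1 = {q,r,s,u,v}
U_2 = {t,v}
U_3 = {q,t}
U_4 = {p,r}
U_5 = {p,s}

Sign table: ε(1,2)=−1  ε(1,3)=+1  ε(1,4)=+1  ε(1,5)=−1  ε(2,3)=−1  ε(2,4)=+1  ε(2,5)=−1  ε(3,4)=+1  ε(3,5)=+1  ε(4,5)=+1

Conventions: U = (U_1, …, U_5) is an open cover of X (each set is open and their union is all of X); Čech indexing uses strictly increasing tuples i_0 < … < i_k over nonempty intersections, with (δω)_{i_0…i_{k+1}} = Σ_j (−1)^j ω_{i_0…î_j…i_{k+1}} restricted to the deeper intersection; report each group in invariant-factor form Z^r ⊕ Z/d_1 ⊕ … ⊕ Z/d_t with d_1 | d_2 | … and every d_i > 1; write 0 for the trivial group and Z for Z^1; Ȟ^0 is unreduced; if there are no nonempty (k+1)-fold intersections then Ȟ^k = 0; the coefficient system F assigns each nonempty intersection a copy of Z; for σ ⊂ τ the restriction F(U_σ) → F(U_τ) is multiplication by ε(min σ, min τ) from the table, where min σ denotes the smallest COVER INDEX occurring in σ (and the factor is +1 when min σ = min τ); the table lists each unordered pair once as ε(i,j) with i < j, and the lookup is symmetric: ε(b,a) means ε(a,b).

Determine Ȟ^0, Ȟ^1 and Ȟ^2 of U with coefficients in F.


nerve simplices:
  U12={v} U13={q} U14={r} U15={s} U23={t} U45={p}
C dims 5,6; δ0: rk 5, SNF 1^4·2
degree 0: 5−5−0 = 0 → Ȟ^0 ≅ 0
degree 1: 6−0−5 = 1 plus torsion [2] → Ȟ^1 ≅ Z ⊕ Z/2
degree 2: 0−0−0 = 0 → Ȟ^2 ≅ 0

Ȟ^0 = 0,  Ȟ^1 = Z ⊕ Z/2,  Ȟ^2 = 0


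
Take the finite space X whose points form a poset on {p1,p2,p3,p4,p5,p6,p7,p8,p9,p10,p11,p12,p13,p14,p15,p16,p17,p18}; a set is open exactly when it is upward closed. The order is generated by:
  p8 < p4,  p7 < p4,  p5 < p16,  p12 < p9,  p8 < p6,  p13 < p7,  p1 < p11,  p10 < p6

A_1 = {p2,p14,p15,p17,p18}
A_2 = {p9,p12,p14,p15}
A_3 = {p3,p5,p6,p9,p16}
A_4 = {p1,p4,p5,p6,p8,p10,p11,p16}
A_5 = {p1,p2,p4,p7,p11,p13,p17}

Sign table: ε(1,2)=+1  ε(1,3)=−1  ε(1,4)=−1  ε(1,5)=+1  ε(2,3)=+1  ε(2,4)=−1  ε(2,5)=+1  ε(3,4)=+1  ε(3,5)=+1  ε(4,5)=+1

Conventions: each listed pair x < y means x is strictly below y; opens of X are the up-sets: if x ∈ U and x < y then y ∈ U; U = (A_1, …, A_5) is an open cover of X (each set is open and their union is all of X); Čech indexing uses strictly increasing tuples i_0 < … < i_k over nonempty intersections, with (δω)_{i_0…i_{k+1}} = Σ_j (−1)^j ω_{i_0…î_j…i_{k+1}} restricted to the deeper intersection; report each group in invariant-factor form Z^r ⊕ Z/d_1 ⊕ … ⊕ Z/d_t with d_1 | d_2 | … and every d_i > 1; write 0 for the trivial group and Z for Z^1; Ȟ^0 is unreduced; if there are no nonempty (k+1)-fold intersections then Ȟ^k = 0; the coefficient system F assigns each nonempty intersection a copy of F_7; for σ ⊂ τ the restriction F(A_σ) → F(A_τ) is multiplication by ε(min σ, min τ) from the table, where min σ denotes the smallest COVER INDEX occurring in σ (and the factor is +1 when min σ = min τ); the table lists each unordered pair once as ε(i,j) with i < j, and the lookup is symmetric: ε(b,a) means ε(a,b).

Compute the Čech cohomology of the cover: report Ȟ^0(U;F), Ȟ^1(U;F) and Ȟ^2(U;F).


nonempty overlaps:
  A12={p14,p15} A15={p2,p17} A23={p9} A34={p5,p6,p16} A45={p1,p4,p11}
C dims 5,5; δ0: rk_F7 4
degree 0: 5−4−0 = 1 → Ȟ^0 ≅ Z/7
degree 1: 5−0−4 = 1 → Ȟ^1 ≅ Z/7
degree 2: 0−0−0 = 0 → Ȟ^2 ≅ 0

Ȟ^0(U;F) ≅ Z/7,  Ȟ^1(U;F) ≅ Z/7,  Ȟ^2(U;F) ≅ 0


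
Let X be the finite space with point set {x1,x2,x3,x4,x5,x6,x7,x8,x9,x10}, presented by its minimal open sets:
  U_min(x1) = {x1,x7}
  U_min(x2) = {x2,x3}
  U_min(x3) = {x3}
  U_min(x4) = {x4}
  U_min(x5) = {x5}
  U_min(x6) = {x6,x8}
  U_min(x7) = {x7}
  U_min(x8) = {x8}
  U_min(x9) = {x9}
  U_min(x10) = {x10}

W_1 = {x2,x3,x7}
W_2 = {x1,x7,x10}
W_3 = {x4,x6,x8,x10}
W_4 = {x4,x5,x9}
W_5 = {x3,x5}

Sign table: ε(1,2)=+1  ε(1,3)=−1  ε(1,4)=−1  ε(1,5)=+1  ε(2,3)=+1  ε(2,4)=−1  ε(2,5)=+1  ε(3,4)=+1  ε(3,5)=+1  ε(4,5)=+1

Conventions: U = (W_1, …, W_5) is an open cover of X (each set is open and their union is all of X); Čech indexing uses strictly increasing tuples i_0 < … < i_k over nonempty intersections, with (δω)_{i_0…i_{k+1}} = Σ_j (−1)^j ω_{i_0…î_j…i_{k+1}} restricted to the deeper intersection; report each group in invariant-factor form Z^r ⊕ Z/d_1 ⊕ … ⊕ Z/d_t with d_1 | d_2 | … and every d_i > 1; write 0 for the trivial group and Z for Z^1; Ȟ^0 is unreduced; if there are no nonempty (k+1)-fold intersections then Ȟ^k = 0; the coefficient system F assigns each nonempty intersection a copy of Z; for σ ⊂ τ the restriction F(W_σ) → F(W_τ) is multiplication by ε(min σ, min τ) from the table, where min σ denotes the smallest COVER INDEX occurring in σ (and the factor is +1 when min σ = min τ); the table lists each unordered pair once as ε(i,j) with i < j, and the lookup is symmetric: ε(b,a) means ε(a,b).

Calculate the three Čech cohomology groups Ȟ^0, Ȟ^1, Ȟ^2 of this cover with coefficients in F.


Ȟ^0 = Z, Ȟ^1 = Z, Ȟ^2 = 0

nerve of the cover:
  W12={x7} W15={x3} W23={x10} W34={x4} W45={x5}
C dims 5,5; δ0: rk 4, SNF 1^4
Ȟ^0 = (5 − 4) − 0 = 1, so Ȟ^0 ≅ Z
Ȟ^1 = (5 − 0) − 4 = 1, so Ȟ^1 ≅ Z
Ȟ^2 = (0 − 0) − 0 = 0, so Ȟ^2 ≅ 0


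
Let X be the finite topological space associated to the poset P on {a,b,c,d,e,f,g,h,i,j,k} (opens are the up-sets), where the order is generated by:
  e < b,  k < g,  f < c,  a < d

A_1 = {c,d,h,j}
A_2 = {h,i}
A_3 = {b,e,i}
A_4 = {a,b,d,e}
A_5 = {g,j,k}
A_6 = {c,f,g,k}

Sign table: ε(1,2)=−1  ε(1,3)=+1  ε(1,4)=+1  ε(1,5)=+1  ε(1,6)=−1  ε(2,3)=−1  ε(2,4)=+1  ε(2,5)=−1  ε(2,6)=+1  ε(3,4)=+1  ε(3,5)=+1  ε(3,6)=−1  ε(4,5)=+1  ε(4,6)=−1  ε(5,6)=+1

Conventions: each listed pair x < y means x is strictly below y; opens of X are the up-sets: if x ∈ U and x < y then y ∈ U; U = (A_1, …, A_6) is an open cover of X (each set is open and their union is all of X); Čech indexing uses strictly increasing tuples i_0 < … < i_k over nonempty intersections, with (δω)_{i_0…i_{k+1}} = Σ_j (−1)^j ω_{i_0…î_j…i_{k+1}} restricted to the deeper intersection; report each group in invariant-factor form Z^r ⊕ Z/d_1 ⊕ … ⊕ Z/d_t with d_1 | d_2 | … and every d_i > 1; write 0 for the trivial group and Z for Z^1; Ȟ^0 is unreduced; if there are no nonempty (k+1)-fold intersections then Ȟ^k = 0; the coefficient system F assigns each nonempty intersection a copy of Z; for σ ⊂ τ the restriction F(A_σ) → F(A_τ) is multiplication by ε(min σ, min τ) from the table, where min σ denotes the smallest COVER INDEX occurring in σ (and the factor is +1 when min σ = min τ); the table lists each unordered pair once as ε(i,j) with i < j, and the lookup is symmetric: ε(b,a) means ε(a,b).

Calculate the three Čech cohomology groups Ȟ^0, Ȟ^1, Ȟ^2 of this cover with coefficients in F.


Ȟ^0 = 0, Ȟ^1 = Z ⊕ Z/2, Ȟ^2 = 0

cover nerve:
  A12={h} A14={d} A15={j} A16={c} A23={i} A34={b,e} A56={g,k}
C dims 6,7; δ0: rk 6, SNF 1^5·2
Ȟ^0: (6−6)−0=0 ⇒ 0
Ȟ^1: (7−0)−6=1 plus torsion [2] ⇒ Z ⊕ Z/2
Ȟ^2: (0−0)−0=0 ⇒ 0


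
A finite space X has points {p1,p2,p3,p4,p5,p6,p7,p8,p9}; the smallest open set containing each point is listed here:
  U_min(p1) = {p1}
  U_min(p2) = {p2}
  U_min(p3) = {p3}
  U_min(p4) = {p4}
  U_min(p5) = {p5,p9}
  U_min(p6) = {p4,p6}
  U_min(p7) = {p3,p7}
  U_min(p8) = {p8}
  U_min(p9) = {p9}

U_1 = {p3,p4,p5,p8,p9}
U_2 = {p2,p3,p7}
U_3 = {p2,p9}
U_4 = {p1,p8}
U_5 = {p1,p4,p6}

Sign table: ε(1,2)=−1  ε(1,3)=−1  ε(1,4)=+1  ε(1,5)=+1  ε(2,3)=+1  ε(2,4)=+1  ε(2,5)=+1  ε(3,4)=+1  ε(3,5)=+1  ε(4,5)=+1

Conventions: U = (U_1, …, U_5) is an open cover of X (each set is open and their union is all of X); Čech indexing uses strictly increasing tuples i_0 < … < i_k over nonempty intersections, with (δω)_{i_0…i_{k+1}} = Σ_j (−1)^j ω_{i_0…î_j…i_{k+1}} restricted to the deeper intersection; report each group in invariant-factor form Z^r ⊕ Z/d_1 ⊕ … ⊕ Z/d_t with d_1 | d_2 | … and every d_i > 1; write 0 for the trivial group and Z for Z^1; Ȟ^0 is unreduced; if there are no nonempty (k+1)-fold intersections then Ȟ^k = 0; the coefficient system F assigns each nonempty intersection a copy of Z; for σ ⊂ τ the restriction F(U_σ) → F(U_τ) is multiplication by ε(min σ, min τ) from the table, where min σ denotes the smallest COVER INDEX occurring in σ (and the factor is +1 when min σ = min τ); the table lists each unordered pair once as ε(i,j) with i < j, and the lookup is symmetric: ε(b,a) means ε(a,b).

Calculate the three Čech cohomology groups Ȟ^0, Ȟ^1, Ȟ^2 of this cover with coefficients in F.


nonempty overlaps:
  U12={p3} U13={p9} U14={p8} U15={p4} U23={p2} U45={p1}
C dims 5,6; δ0: rk 4, SNF 1^4
degree 0: 5−4−0 = 1 → Ȟ^0 ≅ Z
degree 1: 6−0−4 = 2 → Ȟ^1 ≅ Z^2
degree 2: 0−0−0 = 0 → Ȟ^2 ≅ 0

Ȟ^0 ≅ Z, Ȟ^1 ≅ Z^2 and Ȟ^2 ≅ 0


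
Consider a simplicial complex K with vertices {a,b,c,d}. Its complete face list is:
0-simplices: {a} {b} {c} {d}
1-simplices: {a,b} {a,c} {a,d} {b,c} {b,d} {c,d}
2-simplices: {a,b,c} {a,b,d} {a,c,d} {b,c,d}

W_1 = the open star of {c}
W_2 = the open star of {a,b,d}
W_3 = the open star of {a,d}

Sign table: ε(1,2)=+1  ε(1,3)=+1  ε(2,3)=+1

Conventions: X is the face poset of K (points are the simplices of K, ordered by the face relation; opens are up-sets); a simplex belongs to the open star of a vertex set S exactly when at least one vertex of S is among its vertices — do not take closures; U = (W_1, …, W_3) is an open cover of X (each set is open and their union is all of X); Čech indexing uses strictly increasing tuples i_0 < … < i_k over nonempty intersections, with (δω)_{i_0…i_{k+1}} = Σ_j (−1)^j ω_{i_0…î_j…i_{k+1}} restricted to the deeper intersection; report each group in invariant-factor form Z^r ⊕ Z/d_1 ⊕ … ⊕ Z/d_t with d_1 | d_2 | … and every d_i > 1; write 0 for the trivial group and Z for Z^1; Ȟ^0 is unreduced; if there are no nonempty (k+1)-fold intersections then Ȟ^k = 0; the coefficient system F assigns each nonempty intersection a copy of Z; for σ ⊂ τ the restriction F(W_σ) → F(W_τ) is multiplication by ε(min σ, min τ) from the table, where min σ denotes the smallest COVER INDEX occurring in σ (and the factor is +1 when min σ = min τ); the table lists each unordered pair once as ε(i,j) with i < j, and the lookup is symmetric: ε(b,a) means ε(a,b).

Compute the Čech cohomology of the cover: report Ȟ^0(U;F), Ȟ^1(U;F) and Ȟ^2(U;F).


cover nerve:
  W1={{c},{a,c},{b,c},{c,d},{a,b,c},{a,c,d},{b,c,d}} W2={{a},{b},{d},{a,b},{a,c},{a,d},{b,c},{b,d},{c,d},{a,b,c},{a,b,d},{a,c,d},{b,c,d}} W3={{a},{d},{a,b},{a,c},{a,d},{b,d},{c,d},{a,b,c},{a,b,d},{a,c,d},{b,c,d}}
  W12={{a,c},{b,c},{c,d},{a,b,c},{a,c,d},{b,c,d}} W13={{a,c},{c,d},{a,b,c},{a,c,d},{b,c,d}} W23={{a},{d},{a,b},{a,c},{a,d},{b,d},{c,d},{a,b,c},{a,b,d},{a,c,d},{b,c,d}}
  W123={{a,c},{c,d},{a,b,c},{a,c,d},{b,c,d}}
C dims 3,3,1; δ0: rk 2, SNF 1^2; δ1: rk 1, SNF 1^1
Ȟ^0: (3−2)−0=1 ⇒ Z
Ȟ^1: (3−1)−2=0 ⇒ 0
Ȟ^2: (1−0)−1=0 ⇒ 0

Ȟ^0(U;F) ≅ Z, Ȟ^1(U;F) ≅ 0 and Ȟ^2(U;F) ≅ 0


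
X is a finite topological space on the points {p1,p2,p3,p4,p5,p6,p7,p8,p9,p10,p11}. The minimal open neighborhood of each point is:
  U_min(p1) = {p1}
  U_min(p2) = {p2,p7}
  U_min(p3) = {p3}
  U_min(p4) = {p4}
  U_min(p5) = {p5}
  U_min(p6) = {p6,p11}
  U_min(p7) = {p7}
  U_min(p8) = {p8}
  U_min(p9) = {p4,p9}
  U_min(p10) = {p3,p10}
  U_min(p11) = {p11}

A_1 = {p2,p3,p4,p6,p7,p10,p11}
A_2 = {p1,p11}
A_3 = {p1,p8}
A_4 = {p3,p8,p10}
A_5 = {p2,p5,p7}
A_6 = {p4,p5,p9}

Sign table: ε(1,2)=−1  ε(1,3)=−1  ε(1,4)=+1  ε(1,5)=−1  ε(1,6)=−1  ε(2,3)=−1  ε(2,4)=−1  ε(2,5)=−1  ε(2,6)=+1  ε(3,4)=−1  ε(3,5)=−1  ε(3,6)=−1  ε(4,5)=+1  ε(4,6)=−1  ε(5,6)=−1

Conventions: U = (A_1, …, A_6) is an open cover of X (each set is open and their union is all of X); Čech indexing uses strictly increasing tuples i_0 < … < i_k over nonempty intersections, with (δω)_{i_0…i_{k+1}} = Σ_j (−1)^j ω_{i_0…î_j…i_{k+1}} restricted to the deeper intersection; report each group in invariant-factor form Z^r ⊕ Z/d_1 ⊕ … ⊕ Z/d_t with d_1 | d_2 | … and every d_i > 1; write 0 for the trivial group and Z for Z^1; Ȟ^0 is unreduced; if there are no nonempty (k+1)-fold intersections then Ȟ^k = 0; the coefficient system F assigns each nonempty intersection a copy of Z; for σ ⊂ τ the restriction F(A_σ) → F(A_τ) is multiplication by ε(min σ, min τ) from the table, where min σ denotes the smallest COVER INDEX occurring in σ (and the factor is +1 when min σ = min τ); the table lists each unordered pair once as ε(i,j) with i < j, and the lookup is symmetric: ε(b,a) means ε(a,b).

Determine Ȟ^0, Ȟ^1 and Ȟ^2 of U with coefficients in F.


nonempty overlaps:
  A12={p11} A14={p3,p10} A15={p2,p7} A16={p4} A23={p1} A34={p8} A56={p5}
C dims 6,7; δ0: rk 6, SNF 1^5·2
degree 0: 6−6−0 = 0 → Ȟ^0 ≅ 0
degree 1: 7−0−6 = 1 plus torsion [2] → Ȟ^1 ≅ Z ⊕ Z/2
degree 2: 0−0−0 = 0 → Ȟ^2 ≅ 0

Ȟ^0(U;F) ≅ 0,  Ȟ^1(U;F) ≅ Z ⊕ Z/2,  Ȟ^2(U;F) ≅ 0


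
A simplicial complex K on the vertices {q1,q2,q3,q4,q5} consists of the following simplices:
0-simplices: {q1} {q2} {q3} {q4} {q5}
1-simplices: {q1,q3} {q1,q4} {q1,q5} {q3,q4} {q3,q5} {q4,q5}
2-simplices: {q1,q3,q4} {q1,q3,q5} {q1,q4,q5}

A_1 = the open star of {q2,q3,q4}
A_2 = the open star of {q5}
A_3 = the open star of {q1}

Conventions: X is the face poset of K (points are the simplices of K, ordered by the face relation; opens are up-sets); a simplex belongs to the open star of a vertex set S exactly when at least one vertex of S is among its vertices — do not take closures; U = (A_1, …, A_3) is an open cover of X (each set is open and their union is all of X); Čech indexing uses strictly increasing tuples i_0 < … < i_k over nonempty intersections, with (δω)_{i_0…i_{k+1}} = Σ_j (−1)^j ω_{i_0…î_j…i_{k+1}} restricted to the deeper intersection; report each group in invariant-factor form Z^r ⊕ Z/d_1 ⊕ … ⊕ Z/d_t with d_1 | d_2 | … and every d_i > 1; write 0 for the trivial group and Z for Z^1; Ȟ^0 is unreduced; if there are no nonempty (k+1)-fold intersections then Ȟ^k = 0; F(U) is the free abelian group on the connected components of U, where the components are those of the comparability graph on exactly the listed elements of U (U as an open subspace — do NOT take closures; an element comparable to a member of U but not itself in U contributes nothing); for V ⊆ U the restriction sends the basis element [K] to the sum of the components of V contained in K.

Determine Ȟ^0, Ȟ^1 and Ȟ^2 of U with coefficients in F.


nonempty overlaps:
  A1={{q2},{q3},{q4},{q1,q3},{q1,q4},{q3,q4},{q3,q5},{q4,q5},{q1,q3,q4},{q1,q3,q5},{q1,q4,q5}} A2={{q5},{q1,q5},{q3,q5},{q4,q5},{q1,q3,q5},{q1,q4,q5}} A3={{q1},{q1,q3},{q1,q4},{q1,q5},{q1,q3,q4},{q1,q3,q5},{q1,q4,q5}}
  A12={{q3,q5},{q4,q5},{q1,q3,q5},{q1,q4,q5}} A13={{q1,q3},{q1,q4},{q1,q3,q4},{q1,q3,q5},{q1,q4,q5}} A23={{q1,q5},{q1,q3,q5},{q1,q4,q5}}
  A123={{q1,q3,q5},{q1,q4,q5}}
components per intersection:
  A1: {{q2}} {{q3},{q4},{q1,q3},{q1,q4},{q3,q4},{q3,q5},{q4,q5},{q1,q3,q4},{q1,q3,q5},{q1,q4,q5}}
  A2: {{q5},{q1,q5},{q3,q5},{q4,q5},{q1,q3,q5},{q1,q4,q5}}
  A3: {{q1},{q1,q3},{q1,q4},{q1,q5},{q1,q3,q4},{q1,q3,q5},{q1,q4,q5}}
  A12: {{q3,q5},{q1,q3,q5}} {{q4,q5},{q1,q4,q5}}
  A13: {{q1,q3},{q1,q4},{q1,q3,q4},{q1,q3,q5},{q1,q4,q5}}
  A23: {{q1,q5},{q1,q3,q5},{q1,q4,q5}}
  A123: {{q1,q3,q5}} {{q1,q4,q5}}
C dims 4,4,2; δ0: rk 2, SNF 1^2; δ1: rk 2, SNF 1^2
degree 0: 4−2−0 = 2 → Ȟ^0 ≅ Z^2
degree 1: 4−2−2 = 0 → Ȟ^1 ≅ 0
degree 2: 2−0−2 = 0 → Ȟ^2 ≅ 0

Ȟ^0(U;F) ≅ Z^2, Ȟ^1(U;F) ≅ 0, Ȟ^2(U;F) ≅ 0


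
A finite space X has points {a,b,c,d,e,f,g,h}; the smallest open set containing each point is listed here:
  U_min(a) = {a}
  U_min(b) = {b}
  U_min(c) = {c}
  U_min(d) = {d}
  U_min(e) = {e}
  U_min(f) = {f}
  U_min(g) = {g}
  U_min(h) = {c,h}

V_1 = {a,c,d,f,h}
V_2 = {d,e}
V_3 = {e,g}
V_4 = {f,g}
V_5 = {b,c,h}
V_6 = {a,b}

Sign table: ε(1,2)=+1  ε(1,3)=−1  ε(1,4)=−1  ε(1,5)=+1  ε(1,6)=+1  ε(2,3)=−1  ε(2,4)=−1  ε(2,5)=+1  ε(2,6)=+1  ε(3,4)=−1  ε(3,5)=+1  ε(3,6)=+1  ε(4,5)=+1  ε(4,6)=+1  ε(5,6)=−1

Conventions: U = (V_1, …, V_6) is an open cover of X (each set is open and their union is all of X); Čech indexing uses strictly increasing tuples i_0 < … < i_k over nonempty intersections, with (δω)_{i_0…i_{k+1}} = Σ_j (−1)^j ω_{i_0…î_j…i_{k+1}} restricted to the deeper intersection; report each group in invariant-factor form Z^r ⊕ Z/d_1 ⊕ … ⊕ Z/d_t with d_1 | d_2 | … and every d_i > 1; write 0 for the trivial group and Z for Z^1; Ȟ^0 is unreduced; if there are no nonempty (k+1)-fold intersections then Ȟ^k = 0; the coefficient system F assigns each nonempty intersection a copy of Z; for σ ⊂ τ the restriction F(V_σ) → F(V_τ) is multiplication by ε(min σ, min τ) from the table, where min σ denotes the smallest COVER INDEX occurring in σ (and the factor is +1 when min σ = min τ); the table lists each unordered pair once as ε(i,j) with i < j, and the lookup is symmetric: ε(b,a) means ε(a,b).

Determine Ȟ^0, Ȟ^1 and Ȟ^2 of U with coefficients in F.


Ȟ^0 = 0, Ȟ^1 = Z ⊕ Z/2, Ȟ^2 = 0

nerve simplices:
  V12={d} V14={f} V15={c,h} V16={a} V23={e} V34={g} V56={b}
C dims 6,7; δ0: rk 6, SNF 1^5·2
degree 0: 6−6−0 = 0 → Ȟ^0 ≅ 0
degree 1: 7−0−6 = 1 plus torsion [2] → Ȟ^1 ≅ Z ⊕ Z/2
degree 2: 0−0−0 = 0 → Ȟ^2 ≅ 0


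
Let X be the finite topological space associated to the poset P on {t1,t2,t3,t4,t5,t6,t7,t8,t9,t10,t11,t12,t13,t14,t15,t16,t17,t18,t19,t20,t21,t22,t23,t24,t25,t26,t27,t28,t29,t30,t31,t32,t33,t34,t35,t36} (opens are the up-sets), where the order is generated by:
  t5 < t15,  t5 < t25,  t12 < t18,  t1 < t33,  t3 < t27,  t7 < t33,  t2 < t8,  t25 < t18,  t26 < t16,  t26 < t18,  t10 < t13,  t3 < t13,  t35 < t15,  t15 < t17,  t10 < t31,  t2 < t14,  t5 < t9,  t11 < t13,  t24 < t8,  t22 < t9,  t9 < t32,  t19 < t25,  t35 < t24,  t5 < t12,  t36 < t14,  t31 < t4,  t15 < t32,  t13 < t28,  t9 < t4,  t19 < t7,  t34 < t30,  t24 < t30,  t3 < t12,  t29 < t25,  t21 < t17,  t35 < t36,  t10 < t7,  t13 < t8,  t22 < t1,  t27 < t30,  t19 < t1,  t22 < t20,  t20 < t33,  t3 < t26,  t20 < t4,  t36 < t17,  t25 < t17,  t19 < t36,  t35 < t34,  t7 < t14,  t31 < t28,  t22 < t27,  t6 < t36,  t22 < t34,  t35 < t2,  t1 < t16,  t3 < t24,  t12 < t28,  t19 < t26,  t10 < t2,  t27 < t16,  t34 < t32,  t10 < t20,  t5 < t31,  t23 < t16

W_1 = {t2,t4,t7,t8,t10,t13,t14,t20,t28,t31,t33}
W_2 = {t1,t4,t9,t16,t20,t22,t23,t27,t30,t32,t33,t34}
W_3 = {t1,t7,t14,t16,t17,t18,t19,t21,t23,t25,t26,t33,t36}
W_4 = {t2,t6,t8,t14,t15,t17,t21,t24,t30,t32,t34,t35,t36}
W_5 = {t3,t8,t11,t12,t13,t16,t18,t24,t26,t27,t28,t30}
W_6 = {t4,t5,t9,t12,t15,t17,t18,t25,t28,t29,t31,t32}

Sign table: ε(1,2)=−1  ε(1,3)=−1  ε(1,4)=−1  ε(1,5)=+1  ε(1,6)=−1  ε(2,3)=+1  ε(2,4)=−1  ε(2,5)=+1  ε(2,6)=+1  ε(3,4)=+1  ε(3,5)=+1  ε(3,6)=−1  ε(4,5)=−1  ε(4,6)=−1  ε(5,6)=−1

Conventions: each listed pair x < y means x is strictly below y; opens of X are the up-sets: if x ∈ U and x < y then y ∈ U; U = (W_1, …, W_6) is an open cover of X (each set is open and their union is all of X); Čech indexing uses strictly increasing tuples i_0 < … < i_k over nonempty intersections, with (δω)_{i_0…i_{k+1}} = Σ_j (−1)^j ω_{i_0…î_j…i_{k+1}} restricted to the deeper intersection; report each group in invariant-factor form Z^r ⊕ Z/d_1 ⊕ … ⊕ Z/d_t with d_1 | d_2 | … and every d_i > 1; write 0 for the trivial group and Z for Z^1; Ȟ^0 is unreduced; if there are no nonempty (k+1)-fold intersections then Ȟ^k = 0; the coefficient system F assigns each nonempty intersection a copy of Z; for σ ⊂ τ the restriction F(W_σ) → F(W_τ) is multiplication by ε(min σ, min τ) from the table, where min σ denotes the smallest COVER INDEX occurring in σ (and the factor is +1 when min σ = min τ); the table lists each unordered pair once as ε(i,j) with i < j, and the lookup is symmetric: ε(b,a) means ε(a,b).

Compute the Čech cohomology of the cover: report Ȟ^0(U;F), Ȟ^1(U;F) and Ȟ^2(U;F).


nerve of the cover:
  W12={t4,t20,t33} W13={t7,t14,t33} W14={t2,t8,t14} W15={t8,t13,t28} W16={t4,t28,t31} W23={t1,t16,t23,t33} W24={t30,t32,t34} W25={t16,t27,t30} W26={t4,t9,t32} W34={t14,t17,t21,t36} W35={t16,t18,t26} W36={t17,t18,t25} W45={t8,t24,t30} W46={t15,t17,t32} W56={t12,t18,t28}
  W123={t33} W126={t4} W134={t14} W145={t8} W156={t28} W235={t16} W245={t30} W246={t32} W346={t17} W356={t18}
C dims 6,15,10; δ0: rk 6, SNF 1^5·2; δ1: rk 9, SNF 1^9
Ȟ^0 = (6 − 6) − 0 = 0, so Ȟ^0 ≅ 0
Ȟ^1 = (15 − 9) − 6 = 0 plus torsion [2], so Ȟ^1 ≅ Z/2
Ȟ^2 = (10 − 0) − 9 = 1, so Ȟ^2 ≅ Z

Ȟ^0 ≅ 0,  Ȟ^1 ≅ Z/2,  Ȟ^2 ≅ Z
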